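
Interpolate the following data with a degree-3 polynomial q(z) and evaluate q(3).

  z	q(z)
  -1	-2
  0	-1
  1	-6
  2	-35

-106

Evaluate each Lagrange basis at z = 3:
L_0(3) = (3)·(2)·(1)/[(-1)·(-2)·(-3)] = -1
L_1(3) = (4)·(2)·(1)/[(1)·(-1)·(-2)] = 4
L_2(3) = (4)·(3)·(1)/[(2)·(1)·(-1)] = -6
L_3(3) = (4)·(3)·(2)/[(3)·(2)·(1)] = 4
Sum: (-2)·(-1) + (-1)·(4) + (-6)·(-6) + (-35)·(4) = -106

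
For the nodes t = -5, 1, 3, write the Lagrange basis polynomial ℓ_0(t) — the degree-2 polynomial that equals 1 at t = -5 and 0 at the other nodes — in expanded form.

ℓ_0(t) = (1/48)t^2 - (1/12)t + 1/16

ℓ_0(t) = (t - 1)(t - 3) / [(-6)·(-8)]
       = (t^2 - 4t + 3) / (48)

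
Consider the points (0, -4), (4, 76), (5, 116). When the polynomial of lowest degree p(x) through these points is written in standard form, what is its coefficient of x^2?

4

Build the Lagrange basis polynomials:
L_0(x) = (x - 4)(x - 5) / [20] = (1/20)x^2 - (9/20)x + 1
L_1(x) = x(x - 5) / [-4] = -(1/4)x^2 + (5/4)x
L_2(x) = x(x - 4) / [5] = (1/5)x^2 - (4/5)x
p(x) = (-4)·L_0 + 76·L_1 + 116·L_2
Only the coefficient of x^2 is needed; take it from each L_i and combine:
(-4)·(1/20) + 76·(-1/4) + 116·(1/5) = 4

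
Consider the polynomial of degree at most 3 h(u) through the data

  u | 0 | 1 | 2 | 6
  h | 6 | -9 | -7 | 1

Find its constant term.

6

L_0(u) = (u - 1)(u - 2)(u - 6) / [-12] = -(1/12)u^3 + (3/4)u^2 - (5/3)u + 1
L_1(u) = u(u - 2)(u - 6) / [5] = (1/5)u^3 - (8/5)u^2 + (12/5)u
L_2(u) = u(u - 1)(u - 6) / [-8] = -(1/8)u^3 + (7/8)u^2 - (3/4)u
L_3(u) = u(u - 1)(u - 2) / [120] = (1/120)u^3 - (1/40)u^2 + (1/60)u
h(u) = 6·L_0 + (-9)·L_1 + (-7)·L_2 + 1·L_3
Only the constant term is needed; take it from each L_i and combine:
6·(1) + (-9)·(0) + (-7)·(0) + 1·(0) = 6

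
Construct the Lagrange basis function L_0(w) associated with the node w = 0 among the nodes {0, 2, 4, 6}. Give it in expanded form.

L_0(w) = -(1/48)w^3 + (1/4)w^2 - (11/12)w + 1

L_0(w) = (w - 2)(w - 4)(w - 6) / [(-2)·(-4)·(-6)]
       = (w^3 - 12w^2 + 44w - 48) / (-48)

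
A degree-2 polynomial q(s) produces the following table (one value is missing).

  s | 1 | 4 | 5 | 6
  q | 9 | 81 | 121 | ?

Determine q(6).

The 3 known values determine q uniquely (degree ≤ 2).
Evaluate each Lagrange basis at s = 6:
L_0(6) = (2)·(1)/[(-3)·(-4)] = 1/6
L_1(6) = (5)·(1)/[(3)·(-1)] = -5/3
L_2(6) = (5)·(2)/[(4)·(1)] = 5/2
Sum: 9·(1/6) + 81·(-5/3) + 121·(5/2) = 169

169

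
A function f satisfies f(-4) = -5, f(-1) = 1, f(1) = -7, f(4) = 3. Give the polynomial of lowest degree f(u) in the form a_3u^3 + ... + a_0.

f(u) = (1/3)u^3 + (2/15)u^2 - (13/3)u - 47/15

Build the Lagrange basis polynomials:
L_0(u) = (u + 1)(u - 1)(u - 4) / [-120] = -(1/120)u^3 + (1/30)u^2 + (1/120)u - 1/30
L_1(u) = (u + 4)(u - 1)(u - 4) / [30] = (1/30)u^3 - (1/30)u^2 - (8/15)u + 8/15
L_2(u) = (u + 4)(u + 1)(u - 4) / [-30] = -(1/30)u^3 - (1/30)u^2 + (8/15)u + 8/15
L_3(u) = (u + 4)(u + 1)(u - 1) / [120] = (1/120)u^3 + (1/30)u^2 - (1/120)u - 1/30
f(u) = (-5)·L_0 + 1·L_1 + (-7)·L_2 + 3·L_3
  (-5)·L_0(u) = (1/24)u^3 - (1/6)u^2 - (1/24)u + 1/6
  1·L_1(u) = (1/30)u^3 - (1/30)u^2 - (8/15)u + 8/15
  (-7)·L_2(u) = (7/30)u^3 + (7/30)u^2 - (56/15)u - 56/15
  3·L_3(u) = (1/40)u^3 + (1/10)u^2 - (1/40)u - 1/10
Adding term by term: (1/3)u^3 + (2/15)u^2 - (13/3)u - 47/15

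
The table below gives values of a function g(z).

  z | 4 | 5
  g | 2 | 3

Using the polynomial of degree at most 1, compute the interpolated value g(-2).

Evaluate each Lagrange basis at z = -2:
L_0(-2) = (-7)/[(-1)] = 7
L_1(-2) = (-6)/[(1)] = -6
Sum: 2·(7) + 3·(-6) = -4

-4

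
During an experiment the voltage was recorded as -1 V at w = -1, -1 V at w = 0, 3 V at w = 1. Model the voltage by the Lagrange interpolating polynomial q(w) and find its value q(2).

L_0(2) = (2)·(1)/[(-1)·(-2)] = 1
L_1(2) = (3)·(1)/[(1)·(-1)] = -3
L_2(2) = (3)·(2)/[(2)·(1)] = 3
Sum: (-1)·(1) + (-1)·(-3) + 3·(3) = 11

11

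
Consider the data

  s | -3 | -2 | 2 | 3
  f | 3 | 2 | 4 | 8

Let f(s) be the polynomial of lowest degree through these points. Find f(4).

L_0(4) = (6)·(2)·(1)/[(-1)·(-5)·(-6)] = -2/5
L_1(4) = (7)·(2)·(1)/[(1)·(-4)·(-5)] = 7/10
L_2(4) = (7)·(6)·(1)/[(5)·(4)·(-1)] = -21/10
L_3(4) = (7)·(6)·(2)/[(6)·(5)·(1)] = 14/5
Sum: 3·(-2/5) + 2·(7/10) + 4·(-21/10) + 8·(14/5) = 71/5

71/5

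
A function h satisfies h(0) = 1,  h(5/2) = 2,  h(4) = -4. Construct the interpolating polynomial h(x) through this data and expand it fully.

L_0(x) = (x - 5/2)(x - 4) / [10] = (1/10)x^2 - (13/20)x + 1
L_1(x) = x(x - 4) / [-15/4] = -(4/15)x^2 + (16/15)x
L_2(x) = x(x - 5/2) / [6] = (1/6)x^2 - (5/12)x
h(x) = 1·L_0 + 2·L_1 + (-4)·L_2
  1·L_0(x) = (1/10)x^2 - (13/20)x + 1
  2·L_1(x) = -(8/15)x^2 + (32/15)x
  (-4)·L_2(x) = -(2/3)x^2 + (5/3)x
Adding term by term: -(11/10)x^2 + (63/20)x + 1

h(x) = -(11/10)x^2 + (63/20)x + 1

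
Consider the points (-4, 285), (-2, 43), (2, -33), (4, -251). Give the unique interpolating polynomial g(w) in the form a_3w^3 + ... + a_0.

Newton's divided differences:
g[-4,-2] = (43 - 285) / (-2 - (-4)) = -121
g[-2,2] = (-33 - 43) / (2 - (-2)) = -19
g[2,4] = (-251 - (-33)) / (4 - 2) = -109
g[-4,-2,2] = (-19 - (-121)) / (2 - (-4)) = 17
g[-2,2,4] = (-109 - (-19)) / (4 - (-2)) = -15
g[-4,-2,2,4] = (-15 - 17) / (4 - (-4)) = -4
g(w) = 285 + (-121)·(w + 4) + 17·(w + 4)(w + 2) + (-4)·(w + 4)(w + 2)(w - 2)
Expanding: g(w) = -4w^3 + w^2 - 3w + 1

g(w) = -4w^3 + w^2 - 3w + 1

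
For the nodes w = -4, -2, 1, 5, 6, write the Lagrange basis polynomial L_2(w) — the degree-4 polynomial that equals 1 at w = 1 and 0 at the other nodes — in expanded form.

L_2(w) = (w + 4)(w + 2)(w - 5)(w - 6) / [(5)·(3)·(-4)·(-5)]
       = (w^4 - 5w^3 - 28w^2 + 92w + 240) / (300)

L_2(w) = (1/300)w^4 - (1/60)w^3 - (7/75)w^2 + (23/75)w + 4/5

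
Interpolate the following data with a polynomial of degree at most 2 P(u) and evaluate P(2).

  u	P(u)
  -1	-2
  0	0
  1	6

Using Newton's divided-difference form:
P[-1,0] = (0 - (-2)) / (0 - (-1)) = 2
P[0,1] = (6 - 0) / (1 - 0) = 6
P[-1,0,1] = (6 - 2) / (1 - (-1)) = 2
P(2) = -2 + 2·(3) + 2·(3)·(2) = 16

16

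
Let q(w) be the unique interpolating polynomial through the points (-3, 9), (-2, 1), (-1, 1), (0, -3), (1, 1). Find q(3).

201

Using Newton's divided-difference form:
q[-3,-2] = (1 - 9) / (-2 - (-3)) = -8
q[-2,-1] = (1 - 1) / (-1 - (-2)) = 0
q[-1,0] = (-3 - 1) / (0 - (-1)) = -4
q[0,1] = (1 - (-3)) / (1 - 0) = 4
q[-3,-2,-1] = (0 - (-8)) / (-1 - (-3)) = 4
q[-2,-1,0] = (-4 - 0) / (0 - (-2)) = -2
q[-1,0,1] = (4 - (-4)) / (1 - (-1)) = 4
q[-3,-2,-1,0] = (-2 - 4) / (0 - (-3)) = -2
q[-2,-1,0,1] = (4 - (-2)) / (1 - (-2)) = 2
q[-3,-2,-1,0,1] = (2 - (-2)) / (1 - (-3)) = 1
q(3) = 9 + (-8)·(6) + 4·(6)·(5) + (-2)·(6)·(5)·(4) + 1·(6)·(5)·(4)·(3) = 201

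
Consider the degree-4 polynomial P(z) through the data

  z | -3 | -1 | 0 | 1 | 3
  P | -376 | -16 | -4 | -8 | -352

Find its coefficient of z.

L_0(z) = (z + 1)z(z - 1)(z - 3) / [144] = (1/144)z^4 - (1/48)z^3 - (1/144)z^2 + (1/48)z
L_1(z) = (z + 3)z(z - 1)(z - 3) / [-16] = -(1/16)z^4 + (1/16)z^3 + (9/16)z^2 - (9/16)z
L_2(z) = (z + 3)(z + 1)(z - 1)(z - 3) / [9] = (1/9)z^4 - (10/9)z^2 + 1
L_3(z) = (z + 3)(z + 1)z(z - 3) / [-16] = -(1/16)z^4 - (1/16)z^3 + (9/16)z^2 + (9/16)z
L_4(z) = (z + 3)(z + 1)z(z - 1) / [144] = (1/144)z^4 + (1/48)z^3 - (1/144)z^2 - (1/48)z
P(z) = (-376)·L_0 + (-16)·L_1 + (-4)·L_2 + (-8)·L_3 + (-352)·L_4
Only the coefficient of z is needed; take it from each L_i and combine:
(-376)·(1/48) + (-16)·(-9/16) + (-4)·(0) + (-8)·(9/16) + (-352)·(-1/48) = 4

4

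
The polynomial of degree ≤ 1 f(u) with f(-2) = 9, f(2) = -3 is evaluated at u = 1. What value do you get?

0

L_0(1) = (-1)/[(-4)] = 1/4
L_1(1) = (3)/[(4)] = 3/4
Sum: 9·(1/4) + (-3)·(3/4) = 0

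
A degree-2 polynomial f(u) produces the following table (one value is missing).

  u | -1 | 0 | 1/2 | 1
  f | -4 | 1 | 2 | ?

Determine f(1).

The 3 known values determine f uniquely (degree ≤ 2).
Evaluate each Lagrange basis at u = 1:
L_0(1) = (1)·(1/2)/[(-1)·(-3/2)] = 1/3
L_1(1) = (2)·(1/2)/[(1)·(-1/2)] = -2
L_2(1) = (2)·(1)/[(3/2)·(1/2)] = 8/3
Sum: (-4)·(1/3) + 1·(-2) + 2·(8/3) = 2

2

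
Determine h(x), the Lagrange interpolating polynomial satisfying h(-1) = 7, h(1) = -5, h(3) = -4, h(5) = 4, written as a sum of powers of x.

h(x) = -(1/8)x^3 + 2x^2 - (47/8)x - 1

L_0(x) = (x - 1)(x - 3)(x - 5) / [-48] = -(1/48)x^3 + (3/16)x^2 - (23/48)x + 5/16
L_1(x) = (x + 1)(x - 3)(x - 5) / [16] = (1/16)x^3 - (7/16)x^2 + (7/16)x + 15/16
L_2(x) = (x + 1)(x - 1)(x - 5) / [-16] = -(1/16)x^3 + (5/16)x^2 + (1/16)x - 5/16
L_3(x) = (x + 1)(x - 1)(x - 3) / [48] = (1/48)x^3 - (1/16)x^2 - (1/48)x + 1/16
h(x) = 7·L_0 + (-5)·L_1 + (-4)·L_2 + 4·L_3
  7·L_0(x) = -(7/48)x^3 + (21/16)x^2 - (161/48)x + 35/16
  (-5)·L_1(x) = -(5/16)x^3 + (35/16)x^2 - (35/16)x - 75/16
  (-4)·L_2(x) = (1/4)x^3 - (5/4)x^2 - (1/4)x + 5/4
  4·L_3(x) = (1/12)x^3 - (1/4)x^2 - (1/12)x + 1/4
Adding term by term: -(1/8)x^3 + 2x^2 - (47/8)x - 1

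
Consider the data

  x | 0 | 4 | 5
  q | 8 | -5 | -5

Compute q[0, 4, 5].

13/20

q[0,4] = (-5 - 8) / (4 - 0) = -13/4
q[4,5] = (-5 - (-5)) / (5 - 4) = 0
q[0,4,5] = (0 - (-13/4)) / (5 - 0) = 13/20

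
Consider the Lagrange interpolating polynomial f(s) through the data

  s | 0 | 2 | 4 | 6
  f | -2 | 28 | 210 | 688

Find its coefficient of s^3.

3

L_0(s) = (s - 2)(s - 4)(s - 6) / [-48] = -(1/48)s^3 + (1/4)s^2 - (11/12)s + 1
L_1(s) = s(s - 4)(s - 6) / [16] = (1/16)s^3 - (5/8)s^2 + (3/2)s
L_2(s) = s(s - 2)(s - 6) / [-16] = -(1/16)s^3 + (1/2)s^2 - (3/4)s
L_3(s) = s(s - 2)(s - 4) / [48] = (1/48)s^3 - (1/8)s^2 + (1/6)s
f(s) = (-2)·L_0 + 28·L_1 + 210·L_2 + 688·L_3
Only the coefficient of s^3 is needed; take it from each L_i and combine:
(-2)·(-1/48) + 28·(1/16) + 210·(-1/16) + 688·(1/48) = 3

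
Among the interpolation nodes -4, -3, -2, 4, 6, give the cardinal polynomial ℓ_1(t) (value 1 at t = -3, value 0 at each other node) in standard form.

ℓ_1(t) = (t + 4)(t + 2)(t - 4)(t - 6) / [(1)·(-1)·(-7)·(-9)]
       = (t^4 - 4t^3 - 28t^2 + 64t + 192) / (-63)

ℓ_1(t) = -(1/63)t^4 + (4/63)t^3 + (4/9)t^2 - (64/63)t - 64/21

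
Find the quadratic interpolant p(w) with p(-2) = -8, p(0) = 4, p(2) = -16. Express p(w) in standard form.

p(w) = -4w^2 - 2w + 4

Newton's divided differences:
p[-2,0] = (4 - (-8)) / (0 - (-2)) = 6
p[0,2] = (-16 - 4) / (2 - 0) = -10
p[-2,0,2] = (-10 - 6) / (2 - (-2)) = -4
p(w) = -8 + 6·(w + 2) + (-4)·(w + 2)w
Expanding: p(w) = -4w^2 - 2w + 4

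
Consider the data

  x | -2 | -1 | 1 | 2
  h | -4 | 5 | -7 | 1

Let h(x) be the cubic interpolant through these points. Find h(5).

255

L_0(5) = (6)·(4)·(3)/[(-1)·(-3)·(-4)] = -6
L_1(5) = (7)·(4)·(3)/[(1)·(-2)·(-3)] = 14
L_2(5) = (7)·(6)·(3)/[(3)·(2)·(-1)] = -21
L_3(5) = (7)·(6)·(4)/[(4)·(3)·(1)] = 14
Sum: (-4)·(-6) + 5·(14) + (-7)·(-21) + 1·(14) = 255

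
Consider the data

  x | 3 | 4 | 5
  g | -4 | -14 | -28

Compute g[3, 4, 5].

g[3,4] = (-14 - (-4)) / (4 - 3) = -10
g[4,5] = (-28 - (-14)) / (5 - 4) = -14
g[3,4,5] = (-14 - (-10)) / (5 - 3) = -2

-2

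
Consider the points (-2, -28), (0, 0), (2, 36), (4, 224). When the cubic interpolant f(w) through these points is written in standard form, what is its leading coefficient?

Build the Lagrange basis polynomials:
L_0(w) = w(w - 2)(w - 4) / [-48] = -(1/48)w^3 + (1/8)w^2 - (1/6)w
L_1(w) = (w + 2)(w - 2)(w - 4) / [16] = (1/16)w^3 - (1/4)w^2 - (1/4)w + 1
L_2(w) = (w + 2)w(w - 4) / [-16] = -(1/16)w^3 + (1/8)w^2 + (1/2)w
L_3(w) = (w + 2)w(w - 2) / [48] = (1/48)w^3 - (1/12)w
f(w) = (-28)·L_0 + 0·L_1 + 36·L_2 + 224·L_3
Only the coefficient of w^3 is needed; take it from each L_i and combine:
(-28)·(-1/48) + 0·(1/16) + 36·(-1/16) + 224·(1/48) = 3

3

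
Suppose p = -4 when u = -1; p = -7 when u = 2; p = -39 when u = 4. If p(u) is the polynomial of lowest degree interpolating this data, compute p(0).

Using Newton's divided-difference form:
p[-1,2] = (-7 - (-4)) / (2 - (-1)) = -1
p[2,4] = (-39 - (-7)) / (4 - 2) = -16
p[-1,2,4] = (-16 - (-1)) / (4 - (-1)) = -3
p(0) = -4 + (-1)·(1) + (-3)·(1)·(-2) = 1

1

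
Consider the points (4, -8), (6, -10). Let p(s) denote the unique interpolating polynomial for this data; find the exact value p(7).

-11

Evaluate each Lagrange basis at s = 7:
L_0(7) = (1)/[(-2)] = -1/2
L_1(7) = (3)/[(2)] = 3/2
Sum: (-8)·(-1/2) + (-10)·(3/2) = -11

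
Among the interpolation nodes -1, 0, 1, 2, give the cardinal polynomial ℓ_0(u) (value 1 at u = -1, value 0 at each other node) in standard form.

ℓ_0(u) = -(1/6)u^3 + (1/2)u^2 - (1/3)u

ℓ_0(u) = u(u - 1)(u - 2) / [(-1)·(-2)·(-3)]
       = (u^3 - 3u^2 + 2u) / (-6)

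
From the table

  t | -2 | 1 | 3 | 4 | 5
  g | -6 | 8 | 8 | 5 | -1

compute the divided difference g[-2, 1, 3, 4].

-1/90

g[-2,1] = (8 - (-6)) / (1 - (-2)) = 14/3
g[1,3] = (8 - 8) / (3 - 1) = 0
g[3,4] = (5 - 8) / (4 - 3) = -3
g[-2,1,3] = (0 - 14/3) / (3 - (-2)) = -14/15
g[1,3,4] = (-3 - 0) / (4 - 1) = -1
g[-2,1,3,4] = (-1 - (-14/15)) / (4 - (-2)) = -1/90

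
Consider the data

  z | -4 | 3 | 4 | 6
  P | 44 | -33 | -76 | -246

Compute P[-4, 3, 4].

P[-4,3] = (-33 - 44) / (3 - (-4)) = -11
P[3,4] = (-76 - (-33)) / (4 - 3) = -43
P[-4,3,4] = (-43 - (-11)) / (4 - (-4)) = -4

-4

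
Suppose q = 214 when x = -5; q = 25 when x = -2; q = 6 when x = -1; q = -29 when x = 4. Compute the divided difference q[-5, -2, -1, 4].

q[-5,-2] = (25 - 214) / (-2 - (-5)) = -63
q[-2,-1] = (6 - 25) / (-1 - (-2)) = -19
q[-1,4] = (-29 - 6) / (4 - (-1)) = -7
q[-5,-2,-1] = (-19 - (-63)) / (-1 - (-5)) = 11
q[-2,-1,4] = (-7 - (-19)) / (4 - (-2)) = 2
q[-5,-2,-1,4] = (2 - 11) / (4 - (-5)) = -1

-1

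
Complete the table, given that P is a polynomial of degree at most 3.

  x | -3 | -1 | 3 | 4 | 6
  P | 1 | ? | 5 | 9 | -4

-517/27

The 4 known values determine P uniquely (degree ≤ 3).
Evaluate each Lagrange basis at x = -1:
L_0(-1) = (-4)·(-5)·(-7)/[(-6)·(-7)·(-9)] = 10/27
L_1(-1) = (2)·(-5)·(-7)/[(6)·(-1)·(-3)] = 35/9
L_2(-1) = (2)·(-4)·(-7)/[(7)·(1)·(-2)] = -4
L_3(-1) = (2)·(-4)·(-5)/[(9)·(3)·(2)] = 20/27
Sum: 1·(10/27) + 5·(35/9) + 9·(-4) + (-4)·(20/27) = -517/27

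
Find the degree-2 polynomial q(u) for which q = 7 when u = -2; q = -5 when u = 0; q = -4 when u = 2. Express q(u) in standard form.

Build the Lagrange basis polynomials:
L_0(u) = u(u - 2) / [8] = (1/8)u^2 - (1/4)u
L_1(u) = (u + 2)(u - 2) / [-4] = -(1/4)u^2 + 1
L_2(u) = (u + 2)u / [8] = (1/8)u^2 + (1/4)u
q(u) = 7·L_0 + (-5)·L_1 + (-4)·L_2
  7·L_0(u) = (7/8)u^2 - (7/4)u
  (-5)·L_1(u) = (5/4)u^2 - 5
  (-4)·L_2(u) = -(1/2)u^2 - u
Adding term by term: (13/8)u^2 - (11/4)u - 5

q(u) = (13/8)u^2 - (11/4)u - 5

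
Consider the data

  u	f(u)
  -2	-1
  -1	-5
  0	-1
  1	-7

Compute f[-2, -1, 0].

f[-2,-1] = (-5 - (-1)) / (-1 - (-2)) = -4
f[-1,0] = (-1 - (-5)) / (0 - (-1)) = 4
f[-2,-1,0] = (4 - (-4)) / (0 - (-2)) = 4

4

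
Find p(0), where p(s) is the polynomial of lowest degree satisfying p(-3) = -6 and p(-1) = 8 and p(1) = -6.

9/2

L_0(0) = (1)·(-1)/[(-2)·(-4)] = -1/8
L_1(0) = (3)·(-1)/[(2)·(-2)] = 3/4
L_2(0) = (3)·(1)/[(4)·(2)] = 3/8
Sum: (-6)·(-1/8) + 8·(3/4) + (-6)·(3/8) = 9/2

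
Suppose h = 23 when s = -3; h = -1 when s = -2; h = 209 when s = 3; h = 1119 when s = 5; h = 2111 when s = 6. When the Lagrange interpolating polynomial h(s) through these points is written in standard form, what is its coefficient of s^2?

4

Build the Lagrange basis polynomials:
L_0(s) = (s + 2)(s - 3)(s - 5)(s - 6) / [432] = (1/432)s^4 - (1/36)s^3 + (35/432)s^2 + (1/12)s - 5/12
L_1(s) = (s + 3)(s - 3)(s - 5)(s - 6) / [-280] = -(1/280)s^4 + (11/280)s^3 - (3/40)s^2 - (99/280)s + 27/28
L_2(s) = (s + 3)(s + 2)(s - 5)(s - 6) / [180] = (1/180)s^4 - (1/30)s^3 - (19/180)s^2 + (7/15)s + 1
L_3(s) = (s + 3)(s + 2)(s - 3)(s - 6) / [-112] = -(1/112)s^4 + (1/28)s^3 + (3/16)s^2 - (9/28)s - 27/28
L_4(s) = (s + 3)(s + 2)(s - 3)(s - 5) / [216] = (1/216)s^4 - (1/72)s^3 - (19/216)s^2 + (1/8)s + 5/12
h(s) = 23·L_0 + (-1)·L_1 + 209·L_2 + 1119·L_3 + 2111·L_4
Only the coefficient of s^2 is needed; take it from each L_i and combine:
23·(35/432) + (-1)·(-3/40) + 209·(-19/180) + 1119·(3/16) + 2111·(-19/216) = 4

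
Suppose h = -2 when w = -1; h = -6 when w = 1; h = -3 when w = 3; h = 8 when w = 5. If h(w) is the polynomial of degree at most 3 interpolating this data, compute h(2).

-87/16

Evaluate each Lagrange basis at w = 2:
L_0(2) = (1)·(-1)·(-3)/[(-2)·(-4)·(-6)] = -1/16
L_1(2) = (3)·(-1)·(-3)/[(2)·(-2)·(-4)] = 9/16
L_2(2) = (3)·(1)·(-3)/[(4)·(2)·(-2)] = 9/16
L_3(2) = (3)·(1)·(-1)/[(6)·(4)·(2)] = -1/16
Sum: (-2)·(-1/16) + (-6)·(9/16) + (-3)·(9/16) + 8·(-1/16) = -87/16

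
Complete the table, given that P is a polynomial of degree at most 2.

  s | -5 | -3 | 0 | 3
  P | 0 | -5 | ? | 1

The 3 known values determine P uniquely (degree ≤ 2).
Evaluate each Lagrange basis at s = 0:
L_0(0) = (3)·(-3)/[(-2)·(-8)] = -9/16
L_1(0) = (5)·(-3)/[(2)·(-6)] = 5/4
L_2(0) = (5)·(3)/[(8)·(6)] = 5/16
Sum: 0 + (-5)·(5/4) + 1·(5/16) = -95/16

-95/16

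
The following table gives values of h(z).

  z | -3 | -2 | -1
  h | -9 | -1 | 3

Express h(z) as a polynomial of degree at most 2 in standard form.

h(z) = -2z^2 - 2z + 3

L_0(z) = (z + 2)(z + 1) / [2] = (1/2)z^2 + (3/2)z + 1
L_1(z) = (z + 3)(z + 1) / [-1] = -z^2 - 4z - 3
L_2(z) = (z + 3)(z + 2) / [2] = (1/2)z^2 + (5/2)z + 3
h(z) = (-9)·L_0 + (-1)·L_1 + 3·L_2
  (-9)·L_0(z) = -(9/2)z^2 - (27/2)z - 9
  (-1)·L_1(z) = z^2 + 4z + 3
  3·L_2(z) = (3/2)z^2 + (15/2)z + 9
Adding term by term: -2z^2 - 2z + 3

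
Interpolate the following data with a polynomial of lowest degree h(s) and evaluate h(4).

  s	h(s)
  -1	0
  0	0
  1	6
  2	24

Using Newton's divided-difference form:
h[-1,0] = (0 - 0) / (0 - (-1)) = 0
h[0,1] = (6 - 0) / (1 - 0) = 6
h[1,2] = (24 - 6) / (2 - 1) = 18
h[-1,0,1] = (6 - 0) / (1 - (-1)) = 3
h[0,1,2] = (18 - 6) / (2 - 0) = 6
h[-1,0,1,2] = (6 - 3) / (2 - (-1)) = 1
h(4) = 0 + 0·(5) + 3·(5)·(4) + 1·(5)·(4)·(3) = 120

120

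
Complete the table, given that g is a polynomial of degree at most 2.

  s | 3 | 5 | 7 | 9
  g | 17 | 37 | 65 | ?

The 3 known values determine g uniquely (degree ≤ 2).
Evaluate each Lagrange basis at s = 9:
L_0(9) = (4)·(2)/[(-2)·(-4)] = 1
L_1(9) = (6)·(2)/[(2)·(-2)] = -3
L_2(9) = (6)·(4)/[(4)·(2)] = 3
Sum: 17·(1) + 37·(-3) + 65·(3) = 101

101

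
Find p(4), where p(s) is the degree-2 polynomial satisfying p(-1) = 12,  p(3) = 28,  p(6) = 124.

L_0(4) = (1)·(-2)/[(-4)·(-7)] = -1/14
L_1(4) = (5)·(-2)/[(4)·(-3)] = 5/6
L_2(4) = (5)·(1)/[(7)·(3)] = 5/21
Sum: 12·(-1/14) + 28·(5/6) + 124·(5/21) = 52

52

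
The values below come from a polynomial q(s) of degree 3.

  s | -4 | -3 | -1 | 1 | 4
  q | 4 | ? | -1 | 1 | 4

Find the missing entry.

The 4 known values determine q uniquely (degree ≤ 3).
Evaluate each Lagrange basis at s = -3:
L_0(-3) = (-2)·(-4)·(-7)/[(-3)·(-5)·(-8)] = 7/15
L_1(-3) = (1)·(-4)·(-7)/[(3)·(-2)·(-5)] = 14/15
L_2(-3) = (1)·(-2)·(-7)/[(5)·(2)·(-3)] = -7/15
L_3(-3) = (1)·(-2)·(-4)/[(8)·(5)·(3)] = 1/15
Sum: 4·(7/15) + (-1)·(14/15) + 1·(-7/15) + 4·(1/15) = 11/15

11/15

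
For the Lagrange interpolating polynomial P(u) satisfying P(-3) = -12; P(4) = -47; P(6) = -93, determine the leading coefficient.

Build the Lagrange basis polynomials:
L_0(u) = (u - 4)(u - 6) / [63] = (1/63)u^2 - (10/63)u + 8/21
L_1(u) = (u + 3)(u - 6) / [-14] = -(1/14)u^2 + (3/14)u + 9/7
L_2(u) = (u + 3)(u - 4) / [18] = (1/18)u^2 - (1/18)u - 2/3
P(u) = (-12)·L_0 + (-47)·L_1 + (-93)·L_2
Only the coefficient of u^2 is needed; take it from each L_i and combine:
(-12)·(1/63) + (-47)·(-1/14) + (-93)·(1/18) = -2

-2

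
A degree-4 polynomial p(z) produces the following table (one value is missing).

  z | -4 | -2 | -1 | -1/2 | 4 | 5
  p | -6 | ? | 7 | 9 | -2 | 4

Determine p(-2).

The 5 known values determine p uniquely (degree ≤ 4).
Evaluate each Lagrange basis at z = -2:
L_0(-2) = (-1)·(-3/2)·(-6)·(-7)/[(-3)·(-7/2)·(-8)·(-9)] = 1/12
L_1(-2) = (2)·(-3/2)·(-6)·(-7)/[(3)·(-1/2)·(-5)·(-6)] = 14/5
L_2(-2) = (2)·(-1)·(-6)·(-7)/[(7/2)·(1/2)·(-9/2)·(-11/2)] = -64/33
L_3(-2) = (2)·(-1)·(-3/2)·(-7)/[(8)·(5)·(9/2)·(-1)] = 7/60
L_4(-2) = (2)·(-1)·(-3/2)·(-6)/[(9)·(6)·(11/2)·(1)] = -2/33
Sum: (-6)·(1/12) + 7·(14/5) + 9·(-64/33) + (-2)·(7/60) + 4·(-2/33) = 193/165

193/165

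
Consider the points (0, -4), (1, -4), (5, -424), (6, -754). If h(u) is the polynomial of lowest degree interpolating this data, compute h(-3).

128

L_0(-3) = (-4)·(-8)·(-9)/[(-1)·(-5)·(-6)] = 48/5
L_1(-3) = (-3)·(-8)·(-9)/[(1)·(-4)·(-5)] = -54/5
L_2(-3) = (-3)·(-4)·(-9)/[(5)·(4)·(-1)] = 27/5
L_3(-3) = (-3)·(-4)·(-8)/[(6)·(5)·(1)] = -16/5
Sum: (-4)·(48/5) + (-4)·(-54/5) + (-424)·(27/5) + (-754)·(-16/5) = 128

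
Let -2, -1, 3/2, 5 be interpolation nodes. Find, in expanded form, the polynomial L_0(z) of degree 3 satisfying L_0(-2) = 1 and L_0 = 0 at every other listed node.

L_0(z) = -(2/49)z^3 + (11/49)z^2 - (2/49)z - 15/49

L_0(z) = (z + 1)(z - 3/2)(z - 5) / [(-1)·(-7/2)·(-7)]
       = (z^3 - (11/2)z^2 + z + 15/2) / (-49/2)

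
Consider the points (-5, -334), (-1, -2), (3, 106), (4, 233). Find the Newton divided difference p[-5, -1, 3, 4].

3

p[-5,-1] = (-2 - (-334)) / (-1 - (-5)) = 83
p[-1,3] = (106 - (-2)) / (3 - (-1)) = 27
p[3,4] = (233 - 106) / (4 - 3) = 127
p[-5,-1,3] = (27 - 83) / (3 - (-5)) = -7
p[-1,3,4] = (127 - 27) / (4 - (-1)) = 20
p[-5,-1,3,4] = (20 - (-7)) / (4 - (-5)) = 3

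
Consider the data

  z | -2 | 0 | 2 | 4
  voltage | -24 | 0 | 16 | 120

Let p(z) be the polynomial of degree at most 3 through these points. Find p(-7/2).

-105

Evaluate each Lagrange basis at z = -7/2:
L_0(-7/2) = (-7/2)·(-11/2)·(-15/2)/[(-2)·(-4)·(-6)] = 385/128
L_1(-7/2) = (-3/2)·(-11/2)·(-15/2)/[(2)·(-2)·(-4)] = -495/128
L_2(-7/2) = (-3/2)·(-7/2)·(-15/2)/[(4)·(2)·(-2)] = 315/128
L_3(-7/2) = (-3/2)·(-7/2)·(-11/2)/[(6)·(4)·(2)] = -77/128
Sum: (-24)·(385/128) + 0 + 16·(315/128) + 120·(-77/128) = -105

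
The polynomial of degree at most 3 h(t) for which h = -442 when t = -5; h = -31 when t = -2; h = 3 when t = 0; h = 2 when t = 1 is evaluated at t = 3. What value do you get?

Evaluate each Lagrange basis at t = 3:
L_0(3) = (5)·(3)·(2)/[(-3)·(-5)·(-6)] = -1/3
L_1(3) = (8)·(3)·(2)/[(3)·(-2)·(-3)] = 8/3
L_2(3) = (8)·(5)·(2)/[(5)·(2)·(-1)] = -8
L_3(3) = (8)·(5)·(3)/[(6)·(3)·(1)] = 20/3
Sum: (-442)·(-1/3) + (-31)·(8/3) + 3·(-8) + 2·(20/3) = 54

54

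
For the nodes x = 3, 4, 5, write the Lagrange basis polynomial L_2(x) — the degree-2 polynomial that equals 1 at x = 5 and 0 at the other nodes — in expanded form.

L_2(x) = (x - 3)(x - 4) / [(2)·(1)]
       = (x^2 - 7x + 12) / (2)

L_2(x) = (1/2)x^2 - (7/2)x + 6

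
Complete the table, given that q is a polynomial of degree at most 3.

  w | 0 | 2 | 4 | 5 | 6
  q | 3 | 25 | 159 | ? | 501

298

The 4 known values determine q uniquely (degree ≤ 3).
Evaluate each Lagrange basis at w = 5:
L_0(5) = (3)·(1)·(-1)/[(-2)·(-4)·(-6)] = 1/16
L_1(5) = (5)·(1)·(-1)/[(2)·(-2)·(-4)] = -5/16
L_2(5) = (5)·(3)·(-1)/[(4)·(2)·(-2)] = 15/16
L_3(5) = (5)·(3)·(1)/[(6)·(4)·(2)] = 5/16
Sum: 3·(1/16) + 25·(-5/16) + 159·(15/16) + 501·(5/16) = 298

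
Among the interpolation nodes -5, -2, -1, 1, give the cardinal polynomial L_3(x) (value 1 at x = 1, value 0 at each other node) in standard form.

L_3(x) = (x + 5)(x + 2)(x + 1) / [(6)·(3)·(2)]
       = (x^3 + 8x^2 + 17x + 10) / (36)

L_3(x) = (1/36)x^3 + (2/9)x^2 + (17/36)x + 5/18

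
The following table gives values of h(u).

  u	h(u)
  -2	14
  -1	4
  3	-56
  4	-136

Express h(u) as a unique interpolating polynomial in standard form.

h(u) = -2u^3 - u^2 + u + 4

Newton's divided differences:
h[-2,-1] = (4 - 14) / (-1 - (-2)) = -10
h[-1,3] = (-56 - 4) / (3 - (-1)) = -15
h[3,4] = (-136 - (-56)) / (4 - 3) = -80
h[-2,-1,3] = (-15 - (-10)) / (3 - (-2)) = -1
h[-1,3,4] = (-80 - (-15)) / (4 - (-1)) = -13
h[-2,-1,3,4] = (-13 - (-1)) / (4 - (-2)) = -2
h(u) = 14 + (-10)·(u + 2) + (-1)·(u + 2)(u + 1) + (-2)·(u + 2)(u + 1)(u - 3)
Expanding: h(u) = -2u^3 - u^2 + u + 4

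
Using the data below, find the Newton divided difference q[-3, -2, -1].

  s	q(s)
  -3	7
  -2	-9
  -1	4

q[-3,-2] = (-9 - 7) / (-2 - (-3)) = -16
q[-2,-1] = (4 - (-9)) / (-1 - (-2)) = 13
q[-3,-2,-1] = (13 - (-16)) / (-1 - (-3)) = 29/2

29/2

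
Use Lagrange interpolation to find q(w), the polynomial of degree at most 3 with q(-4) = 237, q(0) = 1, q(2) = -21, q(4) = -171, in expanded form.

L_0(w) = w(w - 2)(w - 4) / [-192] = -(1/192)w^3 + (1/32)w^2 - (1/24)w
L_1(w) = (w + 4)(w - 2)(w - 4) / [32] = (1/32)w^3 - (1/16)w^2 - (1/2)w + 1
L_2(w) = (w + 4)w(w - 4) / [-24] = -(1/24)w^3 + (2/3)w
L_3(w) = (w + 4)w(w - 2) / [64] = (1/64)w^3 + (1/32)w^2 - (1/8)w
q(w) = 237·L_0 + 1·L_1 + (-21)·L_2 + (-171)·L_3
  237·L_0(w) = -(79/64)w^3 + (237/32)w^2 - (79/8)w
  1·L_1(w) = (1/32)w^3 - (1/16)w^2 - (1/2)w + 1
  (-21)·L_2(w) = (7/8)w^3 - 14w
  (-171)·L_3(w) = -(171/64)w^3 - (171/32)w^2 + (171/8)w
Adding term by term: -3w^3 + 2w^2 - 3w + 1

q(w) = -3w^3 + 2w^2 - 3w + 1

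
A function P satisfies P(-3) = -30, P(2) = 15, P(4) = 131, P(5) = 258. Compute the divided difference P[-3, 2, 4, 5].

P[-3,2] = (15 - (-30)) / (2 - (-3)) = 9
P[2,4] = (131 - 15) / (4 - 2) = 58
P[4,5] = (258 - 131) / (5 - 4) = 127
P[-3,2,4] = (58 - 9) / (4 - (-3)) = 7
P[2,4,5] = (127 - 58) / (5 - 2) = 23
P[-3,2,4,5] = (23 - 7) / (5 - (-3)) = 2

2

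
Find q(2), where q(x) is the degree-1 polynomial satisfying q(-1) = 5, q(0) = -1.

Evaluate each Lagrange basis at x = 2:
L_0(2) = (2)/[(-1)] = -2
L_1(2) = (3)/[(1)] = 3
Sum: 5·(-2) + (-1)·(3) = -13

-13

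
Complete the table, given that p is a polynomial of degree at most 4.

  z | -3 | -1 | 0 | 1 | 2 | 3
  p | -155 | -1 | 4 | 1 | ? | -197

-40

The 5 known values determine p uniquely (degree ≤ 4).
Evaluate each Lagrange basis at z = 2:
L_0(2) = (3)·(2)·(1)·(-1)/[(-2)·(-3)·(-4)·(-6)] = -1/24
L_1(2) = (5)·(2)·(1)·(-1)/[(2)·(-1)·(-2)·(-4)] = 5/8
L_2(2) = (5)·(3)·(1)·(-1)/[(3)·(1)·(-1)·(-3)] = -5/3
L_3(2) = (5)·(3)·(2)·(-1)/[(4)·(2)·(1)·(-2)] = 15/8
L_4(2) = (5)·(3)·(2)·(1)/[(6)·(4)·(3)·(2)] = 5/24
Sum: (-155)·(-1/24) + (-1)·(5/8) + 4·(-5/3) + 1·(15/8) + (-197)·(5/24) = -40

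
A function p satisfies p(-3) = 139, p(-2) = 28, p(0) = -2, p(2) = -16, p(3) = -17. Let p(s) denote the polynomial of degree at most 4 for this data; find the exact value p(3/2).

Evaluate each Lagrange basis at s = 3/2:
L_0(3/2) = (7/2)·(3/2)·(-1/2)·(-3/2)/[(-1)·(-3)·(-5)·(-6)] = 7/160
L_1(3/2) = (9/2)·(3/2)·(-1/2)·(-3/2)/[(1)·(-2)·(-4)·(-5)] = -81/640
L_2(3/2) = (9/2)·(7/2)·(-1/2)·(-3/2)/[(3)·(2)·(-2)·(-3)] = 21/64
L_3(3/2) = (9/2)·(7/2)·(3/2)·(-3/2)/[(5)·(4)·(2)·(-1)] = 567/640
L_4(3/2) = (9/2)·(7/2)·(3/2)·(-1/2)/[(6)·(5)·(3)·(1)] = -21/160
Sum: 139·(7/160) + 28·(-81/640) + (-2)·(21/64) + (-16)·(567/640) + (-17)·(-21/160) = -161/16

-161/16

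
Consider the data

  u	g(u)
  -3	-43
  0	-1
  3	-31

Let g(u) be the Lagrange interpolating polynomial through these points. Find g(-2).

Evaluate each Lagrange basis at u = -2:
L_0(-2) = (-2)·(-5)/[(-3)·(-6)] = 5/9
L_1(-2) = (1)·(-5)/[(3)·(-3)] = 5/9
L_2(-2) = (1)·(-2)/[(6)·(3)] = -1/9
Sum: (-43)·(5/9) + (-1)·(5/9) + (-31)·(-1/9) = -21

-21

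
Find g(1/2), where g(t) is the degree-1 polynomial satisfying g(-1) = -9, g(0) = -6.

Evaluate each Lagrange basis at t = 1/2:
L_0(1/2) = (1/2)/[(-1)] = -1/2
L_1(1/2) = (3/2)/[(1)] = 3/2
Sum: (-9)·(-1/2) + (-6)·(3/2) = -9/2

-9/2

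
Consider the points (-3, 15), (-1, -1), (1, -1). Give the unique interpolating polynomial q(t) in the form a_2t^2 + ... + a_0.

Newton's divided differences:
q[-3,-1] = (-1 - 15) / (-1 - (-3)) = -8
q[-1,1] = (-1 - (-1)) / (1 - (-1)) = 0
q[-3,-1,1] = (0 - (-8)) / (1 - (-3)) = 2
q(t) = 15 + (-8)·(t + 3) + 2·(t + 3)(t + 1)
Expanding: q(t) = 2t^2 - 3

q(t) = 2t^2 - 3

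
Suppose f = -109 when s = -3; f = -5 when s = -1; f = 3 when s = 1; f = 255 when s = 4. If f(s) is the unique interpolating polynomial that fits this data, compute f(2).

31

Evaluate each Lagrange basis at s = 2:
L_0(2) = (3)·(1)·(-2)/[(-2)·(-4)·(-7)] = 3/28
L_1(2) = (5)·(1)·(-2)/[(2)·(-2)·(-5)] = -1/2
L_2(2) = (5)·(3)·(-2)/[(4)·(2)·(-3)] = 5/4
L_3(2) = (5)·(3)·(1)/[(7)·(5)·(3)] = 1/7
Sum: (-109)·(3/28) + (-5)·(-1/2) + 3·(5/4) + 255·(1/7) = 31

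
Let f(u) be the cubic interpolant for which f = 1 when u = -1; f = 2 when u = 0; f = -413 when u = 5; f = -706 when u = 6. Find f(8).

-1646

L_0(8) = (8)·(3)·(2)/[(-1)·(-6)·(-7)] = -8/7
L_1(8) = (9)·(3)·(2)/[(1)·(-5)·(-6)] = 9/5
L_2(8) = (9)·(8)·(2)/[(6)·(5)·(-1)] = -24/5
L_3(8) = (9)·(8)·(3)/[(7)·(6)·(1)] = 36/7
Sum: 1·(-8/7) + 2·(9/5) + (-413)·(-24/5) + (-706)·(36/7) = -1646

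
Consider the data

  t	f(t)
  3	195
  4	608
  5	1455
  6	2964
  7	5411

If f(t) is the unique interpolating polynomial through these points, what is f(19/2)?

143013/8

Using Newton's divided-difference form:
f[3,4] = (608 - 195) / (4 - 3) = 413
f[4,5] = (1455 - 608) / (5 - 4) = 847
f[5,6] = (2964 - 1455) / (6 - 5) = 1509
f[6,7] = (5411 - 2964) / (7 - 6) = 2447
f[3,4,5] = (847 - 413) / (5 - 3) = 217
f[4,5,6] = (1509 - 847) / (6 - 4) = 331
f[5,6,7] = (2447 - 1509) / (7 - 5) = 469
f[3,4,5,6] = (331 - 217) / (6 - 3) = 38
f[4,5,6,7] = (469 - 331) / (7 - 4) = 46
f[3,4,5,6,7] = (46 - 38) / (7 - 3) = 2
f(19/2) = 195 + 413·(13/2) + 217·(13/2)·(11/2) + 38·(13/2)·(11/2)·(9/2) + 2·(13/2)·(11/2)·(9/2)·(7/2) = 143013/8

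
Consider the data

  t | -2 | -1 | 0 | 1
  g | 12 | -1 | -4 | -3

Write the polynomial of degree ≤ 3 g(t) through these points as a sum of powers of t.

g(t) = -t^3 + 2t^2 - 4

L_0(t) = (t + 1)t(t - 1) / [-6] = -(1/6)t^3 + (1/6)t
L_1(t) = (t + 2)t(t - 1) / [2] = (1/2)t^3 + (1/2)t^2 - t
L_2(t) = (t + 2)(t + 1)(t - 1) / [-2] = -(1/2)t^3 - t^2 + (1/2)t + 1
L_3(t) = (t + 2)(t + 1)t / [6] = (1/6)t^3 + (1/2)t^2 + (1/3)t
g(t) = 12·L_0 + (-1)·L_1 + (-4)·L_2 + (-3)·L_3
  12·L_0(t) = -2t^3 + 2t
  (-1)·L_1(t) = -(1/2)t^3 - (1/2)t^2 + t
  (-4)·L_2(t) = 2t^3 + 4t^2 - 2t - 4
  (-3)·L_3(t) = -(1/2)t^3 - (3/2)t^2 - t
Adding term by term: -t^3 + 2t^2 - 4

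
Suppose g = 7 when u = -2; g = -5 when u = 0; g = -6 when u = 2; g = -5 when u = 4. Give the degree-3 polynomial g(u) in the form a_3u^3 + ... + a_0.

g(u) = -(3/16)u^3 + (11/8)u^2 - (5/2)u - 5

L_0(u) = u(u - 2)(u - 4) / [-48] = -(1/48)u^3 + (1/8)u^2 - (1/6)u
L_1(u) = (u + 2)(u - 2)(u - 4) / [16] = (1/16)u^3 - (1/4)u^2 - (1/4)u + 1
L_2(u) = (u + 2)u(u - 4) / [-16] = -(1/16)u^3 + (1/8)u^2 + (1/2)u
L_3(u) = (u + 2)u(u - 2) / [48] = (1/48)u^3 - (1/12)u
g(u) = 7·L_0 + (-5)·L_1 + (-6)·L_2 + (-5)·L_3
  7·L_0(u) = -(7/48)u^3 + (7/8)u^2 - (7/6)u
  (-5)·L_1(u) = -(5/16)u^3 + (5/4)u^2 + (5/4)u - 5
  (-6)·L_2(u) = (3/8)u^3 - (3/4)u^2 - 3u
  (-5)·L_3(u) = -(5/48)u^3 + (5/12)u
Adding term by term: -(3/16)u^3 + (11/8)u^2 - (5/2)u - 5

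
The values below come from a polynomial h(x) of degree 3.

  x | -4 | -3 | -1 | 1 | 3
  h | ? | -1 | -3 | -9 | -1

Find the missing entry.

-57/8

The 4 known values determine h uniquely (degree ≤ 3).
Evaluate each Lagrange basis at x = -4:
L_0(-4) = (-3)·(-5)·(-7)/[(-2)·(-4)·(-6)] = 35/16
L_1(-4) = (-1)·(-5)·(-7)/[(2)·(-2)·(-4)] = -35/16
L_2(-4) = (-1)·(-3)·(-7)/[(4)·(2)·(-2)] = 21/16
L_3(-4) = (-1)·(-3)·(-5)/[(6)·(4)·(2)] = -5/16
Sum: (-1)·(35/16) + (-3)·(-35/16) + (-9)·(21/16) + (-1)·(-5/16) = -57/8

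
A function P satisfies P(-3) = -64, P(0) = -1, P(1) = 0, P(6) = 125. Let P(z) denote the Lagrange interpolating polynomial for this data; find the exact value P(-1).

L_0(-1) = (-1)·(-2)·(-7)/[(-3)·(-4)·(-9)] = 7/54
L_1(-1) = (2)·(-2)·(-7)/[(3)·(-1)·(-6)] = 14/9
L_2(-1) = (2)·(-1)·(-7)/[(4)·(1)·(-5)] = -7/10
L_3(-1) = (2)·(-1)·(-2)/[(9)·(6)·(5)] = 2/135
Sum: (-64)·(7/54) + (-1)·(14/9) + 0 + 125·(2/135) = -8

-8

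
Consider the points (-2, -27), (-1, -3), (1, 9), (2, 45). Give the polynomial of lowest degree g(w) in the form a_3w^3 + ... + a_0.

g(w) = 4w^3 + 2w^2 + 2w + 1

L_0(w) = (w + 1)(w - 1)(w - 2) / [-12] = -(1/12)w^3 + (1/6)w^2 + (1/12)w - 1/6
L_1(w) = (w + 2)(w - 1)(w - 2) / [6] = (1/6)w^3 - (1/6)w^2 - (2/3)w + 2/3
L_2(w) = (w + 2)(w + 1)(w - 2) / [-6] = -(1/6)w^3 - (1/6)w^2 + (2/3)w + 2/3
L_3(w) = (w + 2)(w + 1)(w - 1) / [12] = (1/12)w^3 + (1/6)w^2 - (1/12)w - 1/6
g(w) = (-27)·L_0 + (-3)·L_1 + 9·L_2 + 45·L_3
  (-27)·L_0(w) = (9/4)w^3 - (9/2)w^2 - (9/4)w + 9/2
  (-3)·L_1(w) = -(1/2)w^3 + (1/2)w^2 + 2w - 2
  9·L_2(w) = -(3/2)w^3 - (3/2)w^2 + 6w + 6
  45·L_3(w) = (15/4)w^3 + (15/2)w^2 - (15/4)w - 15/2
Adding term by term: 4w^3 + 2w^2 + 2w + 1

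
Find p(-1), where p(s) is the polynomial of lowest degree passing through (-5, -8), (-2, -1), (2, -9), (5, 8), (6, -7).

-1039/110

L_0(-1) = (1)·(-3)·(-6)·(-7)/[(-3)·(-7)·(-10)·(-11)] = -3/55
L_1(-1) = (4)·(-3)·(-6)·(-7)/[(3)·(-4)·(-7)·(-8)] = 3/4
L_2(-1) = (4)·(1)·(-6)·(-7)/[(7)·(4)·(-3)·(-4)] = 1/2
L_3(-1) = (4)·(1)·(-3)·(-7)/[(10)·(7)·(3)·(-1)] = -2/5
L_4(-1) = (4)·(1)·(-3)·(-6)/[(11)·(8)·(4)·(1)] = 9/44
Sum: (-8)·(-3/55) + (-1)·(3/4) + (-9)·(1/2) + 8·(-2/5) + (-7)·(9/44) = -1039/110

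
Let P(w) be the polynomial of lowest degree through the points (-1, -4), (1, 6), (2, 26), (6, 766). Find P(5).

434

Evaluate each Lagrange basis at w = 5:
L_0(5) = (4)·(3)·(-1)/[(-2)·(-3)·(-7)] = 2/7
L_1(5) = (6)·(3)·(-1)/[(2)·(-1)·(-5)] = -9/5
L_2(5) = (6)·(4)·(-1)/[(3)·(1)·(-4)] = 2
L_3(5) = (6)·(4)·(3)/[(7)·(5)·(4)] = 18/35
Sum: (-4)·(2/7) + 6·(-9/5) + 26·(2) + 766·(18/35) = 434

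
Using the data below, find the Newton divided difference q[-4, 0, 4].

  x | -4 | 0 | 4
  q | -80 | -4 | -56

-4

q[-4,0] = (-4 - (-80)) / (0 - (-4)) = 19
q[0,4] = (-56 - (-4)) / (4 - 0) = -13
q[-4,0,4] = (-13 - 19) / (4 - (-4)) = -4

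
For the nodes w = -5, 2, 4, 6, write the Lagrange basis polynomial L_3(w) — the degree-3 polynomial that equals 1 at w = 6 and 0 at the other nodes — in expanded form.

L_3(w) = (w + 5)(w - 2)(w - 4) / [(11)·(4)·(2)]
       = (w^3 - w^2 - 22w + 40) / (88)

L_3(w) = (1/88)w^3 - (1/88)w^2 - (1/4)w + 5/11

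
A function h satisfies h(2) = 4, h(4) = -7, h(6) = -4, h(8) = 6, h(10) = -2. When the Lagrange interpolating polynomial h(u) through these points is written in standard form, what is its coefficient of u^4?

The leading coefficient equals the top divided difference h[2,4,6,8,10].
h[2,4] = (-7 - 4) / (4 - 2) = -11/2
h[4,6] = (-4 - (-7)) / (6 - 4) = 3/2
h[6,8] = (6 - (-4)) / (8 - 6) = 5
h[8,10] = (-2 - 6) / (10 - 8) = -4
h[2,4,6] = (3/2 - (-11/2)) / (6 - 2) = 7/4
h[4,6,8] = (5 - 3/2) / (8 - 4) = 7/8
h[6,8,10] = (-4 - 5) / (10 - 6) = -9/4
h[2,4,6,8] = (7/8 - 7/4) / (8 - 2) = -7/48
h[4,6,8,10] = (-9/4 - 7/8) / (10 - 4) = -25/48
h[2,4,6,8,10] = (-25/48 - (-7/48)) / (10 - 2) = -3/64

-3/64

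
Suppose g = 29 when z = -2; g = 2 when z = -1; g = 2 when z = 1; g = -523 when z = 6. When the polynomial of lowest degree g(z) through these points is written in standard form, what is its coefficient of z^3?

-3

Build the Lagrange basis polynomials:
L_0(z) = (z + 1)(z - 1)(z - 6) / [-24] = -(1/24)z^3 + (1/4)z^2 + (1/24)z - 1/4
L_1(z) = (z + 2)(z - 1)(z - 6) / [14] = (1/14)z^3 - (5/14)z^2 - (4/7)z + 6/7
L_2(z) = (z + 2)(z + 1)(z - 6) / [-30] = -(1/30)z^3 + (1/10)z^2 + (8/15)z + 2/5
L_3(z) = (z + 2)(z + 1)(z - 1) / [280] = (1/280)z^3 + (1/140)z^2 - (1/280)z - 1/140
g(z) = 29·L_0 + 2·L_1 + 2·L_2 + (-523)·L_3
Only the coefficient of z^3 is needed; take it from each L_i and combine:
29·(-1/24) + 2·(1/14) + 2·(-1/30) + (-523)·(1/280) = -3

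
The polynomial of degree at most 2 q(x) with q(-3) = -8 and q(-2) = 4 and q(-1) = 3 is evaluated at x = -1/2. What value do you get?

-19/8

L_0(-1/2) = (3/2)·(1/2)/[(-1)·(-2)] = 3/8
L_1(-1/2) = (5/2)·(1/2)/[(1)·(-1)] = -5/4
L_2(-1/2) = (5/2)·(3/2)/[(2)·(1)] = 15/8
Sum: (-8)·(3/8) + 4·(-5/4) + 3·(15/8) = -19/8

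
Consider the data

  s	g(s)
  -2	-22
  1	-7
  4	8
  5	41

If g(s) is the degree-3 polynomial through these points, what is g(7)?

185

Evaluate each Lagrange basis at s = 7:
L_0(7) = (6)·(3)·(2)/[(-3)·(-6)·(-7)] = -2/7
L_1(7) = (9)·(3)·(2)/[(3)·(-3)·(-4)] = 3/2
L_2(7) = (9)·(6)·(2)/[(6)·(3)·(-1)] = -6
L_3(7) = (9)·(6)·(3)/[(7)·(4)·(1)] = 81/14
Sum: (-22)·(-2/7) + (-7)·(3/2) + 8·(-6) + 41·(81/14) = 185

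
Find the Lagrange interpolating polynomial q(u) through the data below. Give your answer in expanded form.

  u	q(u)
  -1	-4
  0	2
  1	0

Build the Lagrange basis polynomials:
L_0(u) = u(u - 1) / [2] = (1/2)u^2 - (1/2)u
L_1(u) = (u + 1)(u - 1) / [-1] = -u^2 + 1
L_2(u) = (u + 1)u / [2] = (1/2)u^2 + (1/2)u
q(u) = (-4)·L_0 + 2·L_1 + 0·L_2
  (-4)·L_0(u) = -2u^2 + 2u
  2·L_1(u) = -2u^2 + 2
  0·L_2(u) = 0
Adding term by term: -4u^2 + 2u + 2

q(u) = -4u^2 + 2u + 2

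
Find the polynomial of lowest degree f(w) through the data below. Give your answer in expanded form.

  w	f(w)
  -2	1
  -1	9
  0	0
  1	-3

L_0(w) = (w + 1)w(w - 1) / [-6] = -(1/6)w^3 + (1/6)w
L_1(w) = (w + 2)w(w - 1) / [2] = (1/2)w^3 + (1/2)w^2 - w
L_2(w) = (w + 2)(w + 1)(w - 1) / [-2] = -(1/2)w^3 - w^2 + (1/2)w + 1
L_3(w) = (w + 2)(w + 1)w / [6] = (1/6)w^3 + (1/2)w^2 + (1/3)w
f(w) = 1·L_0 + 9·L_1 + 0·L_2 + (-3)·L_3
  1·L_0(w) = -(1/6)w^3 + (1/6)w
  9·L_1(w) = (9/2)w^3 + (9/2)w^2 - 9w
  0·L_2(w) = 0
  (-3)·L_3(w) = -(1/2)w^3 - (3/2)w^2 - w
Adding term by term: (23/6)w^3 + 3w^2 - (59/6)w

f(w) = (23/6)w^3 + 3w^2 - (59/6)w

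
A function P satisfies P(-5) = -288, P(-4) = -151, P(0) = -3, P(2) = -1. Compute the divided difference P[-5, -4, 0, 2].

2

P[-5,-4] = (-151 - (-288)) / (-4 - (-5)) = 137
P[-4,0] = (-3 - (-151)) / (0 - (-4)) = 37
P[0,2] = (-1 - (-3)) / (2 - 0) = 1
P[-5,-4,0] = (37 - 137) / (0 - (-5)) = -20
P[-4,0,2] = (1 - 37) / (2 - (-4)) = -6
P[-5,-4,0,2] = (-6 - (-20)) / (2 - (-5)) = 2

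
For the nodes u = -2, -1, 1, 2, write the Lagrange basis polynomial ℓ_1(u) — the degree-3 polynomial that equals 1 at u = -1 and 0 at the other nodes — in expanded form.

ℓ_1(u) = (1/6)u^3 - (1/6)u^2 - (2/3)u + 2/3

ℓ_1(u) = (u + 2)(u - 1)(u - 2) / [(1)·(-2)·(-3)]
       = (u^3 - u^2 - 4u + 4) / (6)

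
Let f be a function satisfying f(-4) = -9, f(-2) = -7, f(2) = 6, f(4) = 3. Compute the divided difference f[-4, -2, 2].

f[-4,-2] = (-7 - (-9)) / (-2 - (-4)) = 1
f[-2,2] = (6 - (-7)) / (2 - (-2)) = 13/4
f[-4,-2,2] = (13/4 - 1) / (2 - (-4)) = 3/8

3/8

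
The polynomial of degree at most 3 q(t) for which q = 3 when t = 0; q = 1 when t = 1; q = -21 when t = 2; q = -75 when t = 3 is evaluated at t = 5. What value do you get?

L_0(5) = (4)·(3)·(2)/[(-1)·(-2)·(-3)] = -4
L_1(5) = (5)·(3)·(2)/[(1)·(-1)·(-2)] = 15
L_2(5) = (5)·(4)·(2)/[(2)·(1)·(-1)] = -20
L_3(5) = (5)·(4)·(3)/[(3)·(2)·(1)] = 10
Sum: 3·(-4) + 1·(15) + (-21)·(-20) + (-75)·(10) = -327

-327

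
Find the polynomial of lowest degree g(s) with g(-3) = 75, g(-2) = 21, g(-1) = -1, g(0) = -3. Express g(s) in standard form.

L_0(s) = (s + 2)(s + 1)s / [-6] = -(1/6)s^3 - (1/2)s^2 - (1/3)s
L_1(s) = (s + 3)(s + 1)s / [2] = (1/2)s^3 + 2s^2 + (3/2)s
L_2(s) = (s + 3)(s + 2)s / [-2] = -(1/2)s^3 - (5/2)s^2 - 3s
L_3(s) = (s + 3)(s + 2)(s + 1) / [6] = (1/6)s^3 + s^2 + (11/6)s + 1
g(s) = 75·L_0 + 21·L_1 + (-1)·L_2 + (-3)·L_3
  75·L_0(s) = -(25/2)s^3 - (75/2)s^2 - 25s
  21·L_1(s) = (21/2)s^3 + 42s^2 + (63/2)s
  (-1)·L_2(s) = (1/2)s^3 + (5/2)s^2 + 3s
  (-3)·L_3(s) = -(1/2)s^3 - 3s^2 - (11/2)s - 3
Adding term by term: -2s^3 + 4s^2 + 4s - 3

g(s) = -2s^3 + 4s^2 + 4s - 3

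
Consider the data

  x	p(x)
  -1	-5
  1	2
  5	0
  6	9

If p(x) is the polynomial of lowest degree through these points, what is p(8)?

269/5

Evaluate each Lagrange basis at x = 8:
L_0(8) = (7)·(3)·(2)/[(-2)·(-6)·(-7)] = -1/2
L_1(8) = (9)·(3)·(2)/[(2)·(-4)·(-5)] = 27/20
L_2(8) = (9)·(7)·(2)/[(6)·(4)·(-1)] = -21/4
L_3(8) = (9)·(7)·(3)/[(7)·(5)·(1)] = 27/5
Sum: (-5)·(-1/2) + 2·(27/20) + 0 + 9·(27/5) = 269/5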